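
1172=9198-8026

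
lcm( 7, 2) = 14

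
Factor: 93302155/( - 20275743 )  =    -  3^ ( - 1 )*5^1*197^1*937^(  -  1)*7213^ ( - 1)*94723^1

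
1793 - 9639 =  - 7846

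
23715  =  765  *31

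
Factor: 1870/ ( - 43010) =-23^( - 1) = -1/23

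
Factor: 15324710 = 2^1 * 5^1*1532471^1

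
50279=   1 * 50279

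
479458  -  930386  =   - 450928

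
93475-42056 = 51419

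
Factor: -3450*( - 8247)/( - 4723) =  - 28452150/4723=   - 2^1*3^2*5^2 * 23^1*2749^1*4723^( - 1) 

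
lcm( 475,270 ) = 25650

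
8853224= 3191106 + 5662118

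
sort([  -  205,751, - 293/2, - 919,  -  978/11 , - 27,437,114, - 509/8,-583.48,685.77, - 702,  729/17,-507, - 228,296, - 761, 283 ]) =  [ - 919, - 761, - 702, - 583.48, - 507, - 228,  -  205,- 293/2, - 978/11, - 509/8, - 27,  729/17, 114, 283,296 , 437, 685.77, 751 ]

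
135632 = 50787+84845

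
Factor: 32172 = 2^2*3^1*7^1 * 383^1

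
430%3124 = 430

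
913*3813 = 3481269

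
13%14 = 13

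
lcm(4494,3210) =22470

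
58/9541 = 2/329 = 0.01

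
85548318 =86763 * 986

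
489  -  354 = 135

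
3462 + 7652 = 11114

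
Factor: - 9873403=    - 1987^1 * 4969^1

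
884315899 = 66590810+817725089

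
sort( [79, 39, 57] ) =[ 39, 57, 79 ]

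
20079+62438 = 82517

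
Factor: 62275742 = 2^1 * 53^1 * 149^1*3943^1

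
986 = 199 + 787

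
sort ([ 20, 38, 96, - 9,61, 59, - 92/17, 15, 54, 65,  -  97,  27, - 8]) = [ - 97, - 9,-8, - 92/17,15, 20, 27,38 , 54, 59, 61, 65, 96 ]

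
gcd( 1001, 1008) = 7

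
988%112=92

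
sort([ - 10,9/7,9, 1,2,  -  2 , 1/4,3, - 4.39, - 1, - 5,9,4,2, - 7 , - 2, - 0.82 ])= [-10, - 7, - 5,  -  4.39, - 2, - 2,-1, - 0.82,1/4, 1, 9/7,2 , 2 , 3,4,9,9]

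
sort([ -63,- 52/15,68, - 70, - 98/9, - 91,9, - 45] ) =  [  -  91  , - 70, - 63, - 45, - 98/9, - 52/15, 9, 68 ] 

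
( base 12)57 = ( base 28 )2B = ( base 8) 103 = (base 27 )2d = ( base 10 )67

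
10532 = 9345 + 1187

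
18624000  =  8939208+9684792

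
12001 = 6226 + 5775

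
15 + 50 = 65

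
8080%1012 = 996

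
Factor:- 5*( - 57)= 3^1*5^1*19^1  =  285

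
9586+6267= 15853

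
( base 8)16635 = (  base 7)31050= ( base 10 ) 7581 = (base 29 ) 90C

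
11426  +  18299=29725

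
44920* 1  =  44920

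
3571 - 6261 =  - 2690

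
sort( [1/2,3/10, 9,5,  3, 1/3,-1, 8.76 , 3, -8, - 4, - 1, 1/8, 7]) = [-8, - 4, - 1, - 1, 1/8,3/10,1/3, 1/2,3,  3,5, 7, 8.76,9 ]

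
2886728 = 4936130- 2049402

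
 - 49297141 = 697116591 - 746413732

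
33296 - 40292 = - 6996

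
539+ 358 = 897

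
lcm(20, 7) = 140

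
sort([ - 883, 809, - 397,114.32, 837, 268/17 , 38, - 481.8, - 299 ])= [ - 883, - 481.8, - 397, - 299, 268/17, 38 , 114.32, 809,837]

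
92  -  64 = 28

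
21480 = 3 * 7160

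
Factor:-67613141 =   -  41^1*1649101^1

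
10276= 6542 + 3734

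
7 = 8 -1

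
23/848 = 23/848 = 0.03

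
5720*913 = 5222360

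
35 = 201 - 166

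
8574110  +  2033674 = 10607784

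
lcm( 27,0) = 0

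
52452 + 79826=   132278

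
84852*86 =7297272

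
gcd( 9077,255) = 1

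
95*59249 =5628655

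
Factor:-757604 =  - 2^2*189401^1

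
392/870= 196/435 =0.45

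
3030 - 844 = 2186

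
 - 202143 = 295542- 497685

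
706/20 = 35+3/10 = 35.30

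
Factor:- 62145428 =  - 2^2*19^2*43037^1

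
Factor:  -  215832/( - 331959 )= 184/283  =  2^3 * 23^1*283^(-1) 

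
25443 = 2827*9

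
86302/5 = 86302/5=17260.40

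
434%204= 26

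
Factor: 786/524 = 2^( -1) * 3^1  =  3/2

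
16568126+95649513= 112217639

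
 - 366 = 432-798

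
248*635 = 157480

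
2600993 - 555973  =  2045020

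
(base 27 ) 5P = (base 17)97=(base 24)6G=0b10100000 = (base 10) 160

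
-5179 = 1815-6994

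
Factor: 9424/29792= 2^ ( - 1) *7^(-2) *31^1= 31/98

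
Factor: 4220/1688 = 2^(- 1) * 5^1 =5/2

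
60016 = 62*968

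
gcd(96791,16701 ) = 1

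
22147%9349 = 3449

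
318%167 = 151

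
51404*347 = 17837188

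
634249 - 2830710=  - 2196461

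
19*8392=159448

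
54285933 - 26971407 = 27314526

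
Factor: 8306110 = 2^1*5^1*97^1* 8563^1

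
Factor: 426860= 2^2*5^1 * 7^1*3049^1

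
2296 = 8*287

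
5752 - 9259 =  - 3507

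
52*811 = 42172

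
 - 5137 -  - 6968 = 1831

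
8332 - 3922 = 4410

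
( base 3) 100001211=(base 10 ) 6610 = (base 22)DEA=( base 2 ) 1100111010010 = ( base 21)ekg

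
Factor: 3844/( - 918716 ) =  - 1/239 = - 239^( - 1) 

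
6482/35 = 926/5 =185.20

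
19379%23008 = 19379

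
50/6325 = 2/253 = 0.01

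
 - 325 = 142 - 467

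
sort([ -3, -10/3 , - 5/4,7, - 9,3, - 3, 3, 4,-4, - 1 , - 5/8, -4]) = [ - 9, - 4, - 4, - 10/3, - 3, - 3,-5/4, - 1, - 5/8, 3,3,4, 7] 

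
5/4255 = 1/851 = 0.00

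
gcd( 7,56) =7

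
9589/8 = 1198 + 5/8 = 1198.62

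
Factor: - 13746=- 2^1 * 3^1*29^1*79^1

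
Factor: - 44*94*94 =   -  388784= -2^4*11^1*47^2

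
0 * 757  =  0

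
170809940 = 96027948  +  74781992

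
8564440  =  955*8968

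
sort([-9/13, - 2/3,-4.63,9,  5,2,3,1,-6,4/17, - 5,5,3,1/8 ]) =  [ - 6,  -  5, - 4.63, - 9/13, -2/3, 1/8,  4/17  ,  1,2,3, 3,  5 , 5,9 ] 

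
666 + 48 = 714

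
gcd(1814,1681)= 1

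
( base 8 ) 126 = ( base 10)86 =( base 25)3B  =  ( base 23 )3H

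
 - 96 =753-849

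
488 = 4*122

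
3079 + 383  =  3462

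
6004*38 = 228152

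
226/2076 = 113/1038 = 0.11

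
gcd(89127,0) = 89127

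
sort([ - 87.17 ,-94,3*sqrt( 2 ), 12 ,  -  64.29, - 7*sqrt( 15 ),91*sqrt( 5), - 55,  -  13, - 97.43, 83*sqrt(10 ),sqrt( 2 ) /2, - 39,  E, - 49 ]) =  [ - 97.43, - 94, - 87.17, - 64.29, - 55,  -  49, - 39,  -  7 * sqrt( 15), - 13, sqrt( 2)/2,  E , 3 * sqrt( 2 ),12,91*sqrt( 5),83*sqrt( 10 )] 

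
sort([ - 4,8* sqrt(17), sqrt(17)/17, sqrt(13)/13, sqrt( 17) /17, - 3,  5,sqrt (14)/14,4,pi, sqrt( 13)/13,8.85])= [ - 4, - 3, sqrt ( 17) /17,sqrt(17)/17,sqrt( 14)/14,sqrt (13)/13,sqrt (13)/13,pi, 4,5,  8.85,8*sqrt( 17)]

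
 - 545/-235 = 109/47 = 2.32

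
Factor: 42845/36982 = 95/82 = 2^( - 1 )*5^1 *19^1*41^( - 1 )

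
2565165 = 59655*43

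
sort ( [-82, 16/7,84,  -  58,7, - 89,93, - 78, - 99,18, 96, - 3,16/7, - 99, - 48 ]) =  [ - 99,-99, - 89,  -  82,-78, - 58, - 48, - 3, 16/7, 16/7,7 , 18,84, 93, 96]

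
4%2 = 0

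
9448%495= 43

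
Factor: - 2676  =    -  2^2*3^1*223^1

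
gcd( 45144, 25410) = 66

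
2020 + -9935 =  - 7915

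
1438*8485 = 12201430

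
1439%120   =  119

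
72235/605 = 119 + 48/121 = 119.40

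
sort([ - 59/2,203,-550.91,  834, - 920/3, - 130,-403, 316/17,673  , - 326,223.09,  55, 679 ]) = [-550.91, - 403 ,  -  326, - 920/3,- 130, - 59/2,316/17, 55,203,223.09, 673,  679,834 ]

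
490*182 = 89180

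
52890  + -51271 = 1619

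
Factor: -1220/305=-4 = -2^2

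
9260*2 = 18520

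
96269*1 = 96269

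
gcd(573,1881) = 3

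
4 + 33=37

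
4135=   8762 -4627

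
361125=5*72225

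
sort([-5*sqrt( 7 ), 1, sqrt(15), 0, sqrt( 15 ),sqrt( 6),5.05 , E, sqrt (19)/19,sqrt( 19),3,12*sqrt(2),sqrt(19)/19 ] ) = [  -  5*sqrt( 7 ), 0,sqrt( 19) /19,sqrt( 19)/19,1, sqrt(6), E,3, sqrt(15), sqrt( 15),sqrt ( 19 ),5.05,12 * sqrt( 2)]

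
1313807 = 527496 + 786311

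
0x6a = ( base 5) 411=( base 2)1101010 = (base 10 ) 106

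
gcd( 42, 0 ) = 42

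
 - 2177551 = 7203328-9380879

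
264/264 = 1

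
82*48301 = 3960682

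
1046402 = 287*3646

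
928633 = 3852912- 2924279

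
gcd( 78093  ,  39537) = 9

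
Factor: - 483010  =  -2^1 * 5^1* 11^1*4391^1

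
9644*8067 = 77798148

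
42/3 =14 = 14.00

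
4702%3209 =1493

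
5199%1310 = 1269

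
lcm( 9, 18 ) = 18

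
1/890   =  1/890 = 0.00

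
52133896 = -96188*(-542)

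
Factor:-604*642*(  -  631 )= 244681608 = 2^3 *3^1*107^1 * 151^1*631^1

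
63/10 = 63/10 = 6.30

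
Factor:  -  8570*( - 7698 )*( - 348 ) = - 22958207280 = - 2^4*3^2*5^1*29^1*857^1*1283^1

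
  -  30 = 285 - 315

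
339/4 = 84 + 3/4 = 84.75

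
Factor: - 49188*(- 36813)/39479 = 2^2 * 3^2*7^1*11^(  -  1 ) * 37^(  -  1)*97^( - 1)*1753^1*4099^1 = 1810757844/39479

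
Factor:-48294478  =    -  2^1*24147239^1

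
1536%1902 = 1536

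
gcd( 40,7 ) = 1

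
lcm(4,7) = 28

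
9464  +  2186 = 11650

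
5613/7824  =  1871/2608 =0.72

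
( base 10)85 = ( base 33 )2J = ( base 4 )1111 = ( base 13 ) 67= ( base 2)1010101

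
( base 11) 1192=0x611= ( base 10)1553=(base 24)2GH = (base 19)45E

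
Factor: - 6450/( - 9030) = 5^1*7^( - 1 ) = 5/7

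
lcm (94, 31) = 2914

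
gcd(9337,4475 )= 1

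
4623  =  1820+2803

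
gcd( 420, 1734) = 6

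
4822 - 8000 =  - 3178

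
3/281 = 3/281 = 0.01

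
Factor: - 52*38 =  - 2^3*13^1 * 19^1 = -1976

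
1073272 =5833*184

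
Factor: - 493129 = -7^1*13^1*5419^1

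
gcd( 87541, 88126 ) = 1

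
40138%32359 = 7779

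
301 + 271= 572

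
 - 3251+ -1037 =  - 4288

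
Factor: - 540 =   -  2^2*3^3*  5^1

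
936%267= 135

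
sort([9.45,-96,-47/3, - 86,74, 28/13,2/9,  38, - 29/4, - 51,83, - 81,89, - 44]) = [ - 96, - 86,- 81,  -  51, - 44, - 47/3,  -  29/4,2/9,28/13, 9.45, 38, 74 , 83, 89]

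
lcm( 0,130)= 0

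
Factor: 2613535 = 5^1* 522707^1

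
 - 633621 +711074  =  77453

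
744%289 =166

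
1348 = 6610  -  5262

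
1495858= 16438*91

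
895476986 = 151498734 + 743978252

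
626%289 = 48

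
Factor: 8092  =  2^2 *7^1*17^2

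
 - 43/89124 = -1+89081/89124 = -0.00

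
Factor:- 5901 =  - 3^1*7^1*281^1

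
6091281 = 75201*81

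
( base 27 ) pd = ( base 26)10c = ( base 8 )1260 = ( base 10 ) 688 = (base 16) 2b0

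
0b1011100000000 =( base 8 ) 13400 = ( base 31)63T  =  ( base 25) 9AD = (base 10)5888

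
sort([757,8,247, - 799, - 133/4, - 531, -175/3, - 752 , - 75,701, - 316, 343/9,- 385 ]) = [ - 799, - 752, - 531,-385, - 316 , - 75, - 175/3, - 133/4,8, 343/9, 247, 701, 757]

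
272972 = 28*9749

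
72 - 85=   -  13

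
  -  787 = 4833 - 5620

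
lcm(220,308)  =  1540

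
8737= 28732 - 19995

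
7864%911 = 576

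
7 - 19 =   -  12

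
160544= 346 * 464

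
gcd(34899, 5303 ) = 1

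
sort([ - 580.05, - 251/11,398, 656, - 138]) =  [ - 580.05, - 138, - 251/11 , 398,  656]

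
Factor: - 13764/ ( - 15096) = 2^( - 1 )*17^( - 1 )*31^1 = 31/34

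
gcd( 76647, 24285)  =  3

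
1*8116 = 8116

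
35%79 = 35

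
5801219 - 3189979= 2611240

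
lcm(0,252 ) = 0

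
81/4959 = 9/551 = 0.02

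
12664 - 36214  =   - 23550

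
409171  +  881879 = 1291050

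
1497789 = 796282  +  701507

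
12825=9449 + 3376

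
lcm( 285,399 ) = 1995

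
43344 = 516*84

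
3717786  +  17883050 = 21600836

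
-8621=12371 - 20992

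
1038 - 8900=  - 7862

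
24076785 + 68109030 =92185815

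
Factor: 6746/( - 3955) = - 2^1*5^ (-1 )*7^ ( - 1 )*113^( - 1 ) * 3373^1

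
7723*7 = 54061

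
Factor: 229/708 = 2^( - 2 )*3^( -1) * 59^( - 1)*229^1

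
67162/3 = 67162/3 = 22387.33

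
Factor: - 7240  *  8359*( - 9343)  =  2^3*5^1*13^1*181^1*643^1*9343^1=565430511880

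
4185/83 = 4185/83=   50.42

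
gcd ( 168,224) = 56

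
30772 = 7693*4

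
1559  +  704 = 2263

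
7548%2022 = 1482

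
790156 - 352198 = 437958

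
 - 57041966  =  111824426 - 168866392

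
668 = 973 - 305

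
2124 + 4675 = 6799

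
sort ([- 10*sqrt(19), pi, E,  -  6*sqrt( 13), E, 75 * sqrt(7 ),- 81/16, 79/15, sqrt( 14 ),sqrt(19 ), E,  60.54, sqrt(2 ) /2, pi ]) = [-10*sqrt ( 19 ), - 6*sqrt (13), - 81/16, sqrt( 2 )/2, E, E,E, pi,pi, sqrt(14), sqrt( 19),79/15,60.54,  75 * sqrt( 7 )] 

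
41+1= 42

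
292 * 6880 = 2008960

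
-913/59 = - 913/59  =  - 15.47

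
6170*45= 277650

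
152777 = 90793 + 61984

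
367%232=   135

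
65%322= 65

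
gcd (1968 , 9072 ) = 48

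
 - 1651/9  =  -184 + 5/9  =  - 183.44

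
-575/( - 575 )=1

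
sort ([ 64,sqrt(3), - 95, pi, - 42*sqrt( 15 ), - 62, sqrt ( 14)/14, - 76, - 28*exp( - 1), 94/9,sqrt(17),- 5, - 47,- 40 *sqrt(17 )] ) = [ - 40*sqrt(17), - 42*sqrt( 15 ), - 95 , - 76, - 62,  -  47, - 28*exp(- 1 ), - 5,sqrt ( 14 )/14,sqrt(3 ), pi,sqrt(17 ),94/9,64]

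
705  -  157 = 548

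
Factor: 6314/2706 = 7/3 = 3^( - 1 )*7^1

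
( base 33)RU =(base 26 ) 19B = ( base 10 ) 921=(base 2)1110011001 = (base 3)1021010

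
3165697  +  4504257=7669954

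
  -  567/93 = - 7 + 28/31 = - 6.10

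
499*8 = 3992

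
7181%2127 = 800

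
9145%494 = 253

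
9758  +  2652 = 12410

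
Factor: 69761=69761^1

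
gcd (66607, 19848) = 1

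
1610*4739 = 7629790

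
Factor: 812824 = 2^3*101603^1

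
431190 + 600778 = 1031968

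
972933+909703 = 1882636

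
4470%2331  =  2139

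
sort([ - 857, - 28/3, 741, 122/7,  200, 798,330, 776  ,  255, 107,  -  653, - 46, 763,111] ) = [ - 857 , - 653, - 46,-28/3,122/7,107, 111, 200, 255,  330,  741,763,776  ,  798]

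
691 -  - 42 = 733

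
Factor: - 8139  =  -3^1*2713^1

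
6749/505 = 13 + 184/505 = 13.36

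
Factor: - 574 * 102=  - 2^2*3^1*7^1*17^1*41^1=- 58548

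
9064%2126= 560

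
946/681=1+ 265/681 = 1.39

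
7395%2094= 1113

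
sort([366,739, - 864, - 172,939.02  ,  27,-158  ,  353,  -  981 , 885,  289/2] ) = [ - 981, - 864, - 172, - 158,27,289/2 , 353, 366,739, 885, 939.02]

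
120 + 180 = 300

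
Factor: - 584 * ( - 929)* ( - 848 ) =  - 2^7*53^1*73^1 * 929^1 = - 460070528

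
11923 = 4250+7673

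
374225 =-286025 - - 660250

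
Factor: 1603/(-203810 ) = -2^(-1)*5^(  -  1)*7^1*89^ ( - 1 ) = - 7/890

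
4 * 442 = 1768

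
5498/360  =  15+49/180 = 15.27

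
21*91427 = 1919967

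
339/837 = 113/279 = 0.41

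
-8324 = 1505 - 9829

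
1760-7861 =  - 6101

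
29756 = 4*7439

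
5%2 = 1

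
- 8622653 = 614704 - 9237357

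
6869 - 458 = 6411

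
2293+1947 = 4240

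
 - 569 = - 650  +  81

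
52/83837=4/6449 =0.00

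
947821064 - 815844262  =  131976802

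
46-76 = -30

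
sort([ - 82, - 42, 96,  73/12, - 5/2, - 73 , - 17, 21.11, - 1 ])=[ - 82, - 73, - 42, - 17, - 5/2, - 1, 73/12, 21.11 , 96 ] 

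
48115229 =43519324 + 4595905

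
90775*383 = 34766825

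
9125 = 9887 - 762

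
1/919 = 1/919 = 0.00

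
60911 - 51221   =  9690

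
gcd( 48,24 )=24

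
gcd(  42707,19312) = 1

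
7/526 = 7/526  =  0.01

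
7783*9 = 70047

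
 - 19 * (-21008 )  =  399152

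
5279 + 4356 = 9635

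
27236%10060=7116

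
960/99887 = 960/99887 = 0.01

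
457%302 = 155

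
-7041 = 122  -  7163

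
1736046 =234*7419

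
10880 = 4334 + 6546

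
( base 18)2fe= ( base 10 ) 932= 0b1110100100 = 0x3a4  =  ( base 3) 1021112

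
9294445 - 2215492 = 7078953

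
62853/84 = 2993/4 = 748.25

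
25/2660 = 5/532 =0.01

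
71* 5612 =398452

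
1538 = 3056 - 1518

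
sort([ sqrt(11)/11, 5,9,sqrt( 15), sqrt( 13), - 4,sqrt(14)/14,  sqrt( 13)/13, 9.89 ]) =[ - 4 , sqrt(14 )/14 , sqrt(13)/13, sqrt( 11)/11 , sqrt(13),sqrt( 15), 5,9, 9.89]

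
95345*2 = 190690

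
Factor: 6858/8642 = 3^3*29^ ( - 1) *127^1 * 149^( -1 )= 3429/4321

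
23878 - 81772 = -57894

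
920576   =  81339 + 839237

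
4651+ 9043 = 13694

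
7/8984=7/8984=   0.00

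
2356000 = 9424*250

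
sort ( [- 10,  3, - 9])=[  -  10, - 9,3]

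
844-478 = 366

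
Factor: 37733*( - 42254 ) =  - 2^1*37^1*97^1*389^1*571^1  =  - 1594370182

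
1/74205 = 1/74205 = 0.00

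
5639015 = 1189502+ 4449513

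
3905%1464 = 977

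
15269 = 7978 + 7291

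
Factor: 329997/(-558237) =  - 347^1*587^(-1 ) = - 347/587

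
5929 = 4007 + 1922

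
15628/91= 171 + 67/91=171.74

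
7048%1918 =1294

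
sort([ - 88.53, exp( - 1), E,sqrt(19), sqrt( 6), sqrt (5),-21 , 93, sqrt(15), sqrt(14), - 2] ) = [- 88.53, - 21, - 2, exp( - 1 ), sqrt(5 ),sqrt(6) , E, sqrt(14), sqrt (15 ), sqrt( 19), 93 ] 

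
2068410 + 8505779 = 10574189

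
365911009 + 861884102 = 1227795111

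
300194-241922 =58272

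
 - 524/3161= - 524/3161=- 0.17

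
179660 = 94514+85146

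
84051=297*283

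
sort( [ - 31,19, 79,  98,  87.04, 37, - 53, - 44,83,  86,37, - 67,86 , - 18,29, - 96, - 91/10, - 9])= [ - 96, - 67,-53,-44, - 31,-18, - 91/10, - 9, 19,29, 37,37 , 79,83,86,86,87.04,98 ] 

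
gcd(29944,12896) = 8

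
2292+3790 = 6082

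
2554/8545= 2554/8545=0.30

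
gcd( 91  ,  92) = 1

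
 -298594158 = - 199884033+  - 98710125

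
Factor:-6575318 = -2^1 * 643^1*5113^1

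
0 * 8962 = 0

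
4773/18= 265+1/6 =265.17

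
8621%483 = 410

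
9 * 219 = 1971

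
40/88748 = 10/22187 = 0.00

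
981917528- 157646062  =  824271466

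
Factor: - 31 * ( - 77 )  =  7^1  *  11^1*31^1= 2387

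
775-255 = 520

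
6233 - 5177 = 1056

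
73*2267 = 165491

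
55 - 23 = 32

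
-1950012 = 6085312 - 8035324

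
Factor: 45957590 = 2^1*5^1*7^2*71^1 * 1321^1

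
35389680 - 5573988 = 29815692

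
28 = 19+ 9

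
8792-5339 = 3453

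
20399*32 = 652768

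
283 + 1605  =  1888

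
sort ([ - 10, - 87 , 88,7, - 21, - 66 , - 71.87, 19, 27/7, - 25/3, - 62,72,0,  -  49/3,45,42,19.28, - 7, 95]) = [ - 87, -71.87, - 66,  -  62, - 21, - 49/3, - 10, - 25/3, - 7, 0, 27/7 , 7,19,19.28,42,45,72, 88,  95]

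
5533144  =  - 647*( - 8552 ) 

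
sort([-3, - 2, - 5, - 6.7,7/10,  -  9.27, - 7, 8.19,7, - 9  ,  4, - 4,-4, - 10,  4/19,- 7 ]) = [-10, - 9.27, - 9, - 7, - 7, - 6.7, - 5, -4, - 4, - 3, - 2,4/19,7/10, 4,7 , 8.19]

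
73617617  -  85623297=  - 12005680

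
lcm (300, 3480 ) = 17400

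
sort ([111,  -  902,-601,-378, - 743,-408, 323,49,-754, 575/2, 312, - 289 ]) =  [ - 902, - 754, - 743, - 601, - 408, - 378,-289,  49, 111,575/2,312,  323]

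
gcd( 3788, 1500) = 4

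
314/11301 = 314/11301= 0.03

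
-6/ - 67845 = 2/22615=0.00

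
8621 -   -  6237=14858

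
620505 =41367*15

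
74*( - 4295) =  - 317830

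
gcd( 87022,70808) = 2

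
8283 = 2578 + 5705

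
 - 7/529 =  - 1 + 522/529= - 0.01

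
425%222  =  203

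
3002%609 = 566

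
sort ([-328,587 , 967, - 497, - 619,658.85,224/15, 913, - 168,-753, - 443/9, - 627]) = [ - 753, - 627, - 619,-497, - 328, - 168, - 443/9,224/15, 587,658.85,913, 967] 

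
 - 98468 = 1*( - 98468) 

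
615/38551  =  615/38551 = 0.02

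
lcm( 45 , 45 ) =45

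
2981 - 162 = 2819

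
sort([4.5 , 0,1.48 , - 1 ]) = [-1,0,  1.48, 4.5 ] 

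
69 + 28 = 97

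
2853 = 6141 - 3288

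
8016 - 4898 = 3118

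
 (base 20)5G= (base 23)51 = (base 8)164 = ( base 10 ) 116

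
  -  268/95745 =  - 268/95745 = - 0.00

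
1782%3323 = 1782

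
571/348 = 1+223/348  =  1.64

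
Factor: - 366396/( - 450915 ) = 2^2*5^(-1 )*19^1*23^( - 1)*1307^(-1)*1607^1 = 122132/150305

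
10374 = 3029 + 7345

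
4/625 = 4/625 = 0.01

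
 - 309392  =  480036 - 789428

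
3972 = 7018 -3046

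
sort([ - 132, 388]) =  [-132, 388] 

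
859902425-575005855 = 284896570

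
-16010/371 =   -  16010/371 = -43.15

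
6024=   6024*1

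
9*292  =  2628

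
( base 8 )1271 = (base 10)697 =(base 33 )l4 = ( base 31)mf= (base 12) 4a1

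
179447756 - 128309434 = 51138322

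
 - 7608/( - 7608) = 1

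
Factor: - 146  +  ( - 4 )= - 2^1*3^1 * 5^2 = - 150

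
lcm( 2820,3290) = 19740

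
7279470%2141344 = 855438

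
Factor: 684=2^2*3^2*19^1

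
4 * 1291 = 5164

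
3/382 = 3/382 = 0.01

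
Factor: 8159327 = 11^1*67^1*11071^1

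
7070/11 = 7070/11 = 642.73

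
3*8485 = 25455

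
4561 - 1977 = 2584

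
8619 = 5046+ 3573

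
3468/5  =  693 + 3/5 = 693.60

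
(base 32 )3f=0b1101111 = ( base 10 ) 111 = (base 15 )76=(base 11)A1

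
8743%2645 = 808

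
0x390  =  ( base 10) 912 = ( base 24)1e0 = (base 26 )192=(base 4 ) 32100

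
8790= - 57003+65793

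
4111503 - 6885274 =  -2773771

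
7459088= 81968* 91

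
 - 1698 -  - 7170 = 5472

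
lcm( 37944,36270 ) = 2466360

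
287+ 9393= 9680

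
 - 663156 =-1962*338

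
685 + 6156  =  6841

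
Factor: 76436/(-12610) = - 394/65 = - 2^1*5^( - 1)* 13^ ( - 1 )*197^1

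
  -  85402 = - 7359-78043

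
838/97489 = 838/97489 = 0.01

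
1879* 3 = 5637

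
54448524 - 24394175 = 30054349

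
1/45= 1/45 =0.02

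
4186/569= 7 +203/569 =7.36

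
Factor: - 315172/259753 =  - 2^2*11^1*  13^ ( - 1)* 19^1*53^( - 1 ) = - 836/689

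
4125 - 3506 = 619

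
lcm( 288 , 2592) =2592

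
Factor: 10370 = 2^1*5^1 * 17^1*61^1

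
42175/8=42175/8  =  5271.88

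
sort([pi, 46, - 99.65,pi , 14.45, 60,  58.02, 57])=[- 99.65,pi,pi, 14.45,46, 57,58.02,60 ] 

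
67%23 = 21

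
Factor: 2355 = 3^1*5^1*157^1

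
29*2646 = 76734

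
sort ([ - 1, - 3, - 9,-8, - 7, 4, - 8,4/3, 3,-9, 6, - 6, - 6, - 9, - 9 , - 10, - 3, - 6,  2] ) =[  -  10, - 9, - 9, - 9, - 9,-8, - 8, - 7, - 6,-6,  -  6, - 3, - 3, - 1, 4/3, 2, 3, 4,  6]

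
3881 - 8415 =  -4534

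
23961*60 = 1437660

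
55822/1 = 55822 = 55822.00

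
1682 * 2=3364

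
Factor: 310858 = 2^1 * 47^1 * 3307^1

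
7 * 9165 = 64155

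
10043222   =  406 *24737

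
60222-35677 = 24545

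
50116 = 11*4556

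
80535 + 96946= 177481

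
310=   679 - 369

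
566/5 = 113 + 1/5 = 113.20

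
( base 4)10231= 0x12D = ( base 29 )ab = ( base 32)9D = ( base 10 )301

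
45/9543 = 15/3181 = 0.00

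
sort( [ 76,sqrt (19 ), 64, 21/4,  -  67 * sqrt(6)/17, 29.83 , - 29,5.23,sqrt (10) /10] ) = [- 29, - 67 * sqrt( 6)/17,sqrt(10) /10, sqrt(19 ), 5.23,21/4, 29.83,64, 76]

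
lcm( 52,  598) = 1196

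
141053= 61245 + 79808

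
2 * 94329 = 188658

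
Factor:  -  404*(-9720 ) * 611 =2^5*3^5 * 5^1  *  13^1*47^1* 101^1 = 2399323680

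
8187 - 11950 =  - 3763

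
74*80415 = 5950710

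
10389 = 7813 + 2576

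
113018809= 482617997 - 369599188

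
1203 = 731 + 472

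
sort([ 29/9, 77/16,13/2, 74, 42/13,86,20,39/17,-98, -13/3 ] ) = [  -  98, - 13/3,  39/17,29/9,42/13, 77/16 , 13/2,20,74, 86]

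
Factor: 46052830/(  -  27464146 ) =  - 5^1 *59^( - 1 )*13691^( - 1 )*270899^1  =  - 1354495/807769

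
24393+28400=52793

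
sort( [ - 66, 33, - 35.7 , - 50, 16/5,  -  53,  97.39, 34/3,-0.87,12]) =[-66, - 53, - 50, -35.7,- 0.87,  16/5,34/3, 12, 33,97.39]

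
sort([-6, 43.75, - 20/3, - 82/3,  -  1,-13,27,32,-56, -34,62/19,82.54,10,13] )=[ - 56, -34, - 82/3, - 13, - 20/3,  -  6,  -  1,62/19,  10,13 , 27, 32,  43.75,82.54] 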